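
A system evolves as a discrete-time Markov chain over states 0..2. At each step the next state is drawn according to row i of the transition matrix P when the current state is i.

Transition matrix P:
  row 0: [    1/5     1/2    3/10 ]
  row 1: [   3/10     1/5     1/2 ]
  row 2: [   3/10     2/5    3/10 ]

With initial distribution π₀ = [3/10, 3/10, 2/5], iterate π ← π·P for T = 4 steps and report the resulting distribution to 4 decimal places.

t=0: π = [0.3000, 0.3000, 0.4000]
t=1: π = [0.2700, 0.3700, 0.3600]
t=2: π = [0.2730, 0.3530, 0.3740]
t=3: π = [0.2727, 0.3567, 0.3706]
t=4: π = [0.2727, 0.3559, 0.3713]

π = [0.2727, 0.3559, 0.3713]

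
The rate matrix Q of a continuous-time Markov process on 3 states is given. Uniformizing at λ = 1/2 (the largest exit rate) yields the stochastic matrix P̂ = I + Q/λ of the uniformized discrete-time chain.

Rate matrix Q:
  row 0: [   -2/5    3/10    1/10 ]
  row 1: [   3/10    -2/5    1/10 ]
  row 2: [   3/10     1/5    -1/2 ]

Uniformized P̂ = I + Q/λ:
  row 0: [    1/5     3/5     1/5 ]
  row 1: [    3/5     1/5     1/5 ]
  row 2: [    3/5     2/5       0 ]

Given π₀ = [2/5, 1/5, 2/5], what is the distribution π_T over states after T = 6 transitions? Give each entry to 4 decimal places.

π = [0.4285, 0.4049, 0.1667]

t=0: π = [0.4000, 0.2000, 0.4000]
t=1: π = [0.4400, 0.4400, 0.1200]
t=2: π = [0.4240, 0.4000, 0.1760]
t=3: π = [0.4304, 0.4048, 0.1648]
t=4: π = [0.4278, 0.4051, 0.1670]
t=5: π = [0.4289, 0.4045, 0.1666]
t=6: π = [0.4285, 0.4049, 0.1667]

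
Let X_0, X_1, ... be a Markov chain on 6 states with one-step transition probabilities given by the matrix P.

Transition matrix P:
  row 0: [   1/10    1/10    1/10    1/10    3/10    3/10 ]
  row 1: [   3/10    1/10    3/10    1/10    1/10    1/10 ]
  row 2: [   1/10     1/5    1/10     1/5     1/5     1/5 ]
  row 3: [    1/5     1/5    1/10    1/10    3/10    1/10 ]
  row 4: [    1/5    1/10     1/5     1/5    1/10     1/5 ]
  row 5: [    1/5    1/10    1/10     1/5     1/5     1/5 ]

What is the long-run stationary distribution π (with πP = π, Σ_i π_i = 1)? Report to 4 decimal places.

Balance equations π_j = Σ_i π_i·P[i][j]:
  π_0 = 1/10·π_0 + 3/10·π_1 + 1/10·π_2 + 1/5·π_3 + 1/5·π_4 + 1/5·π_5
  π_1 = 1/10·π_0 + 1/10·π_1 + 1/5·π_2 + 1/5·π_3 + 1/10·π_4 + 1/10·π_5
  π_2 = 1/10·π_0 + 3/10·π_1 + 1/10·π_2 + 1/10·π_3 + 1/5·π_4 + 1/10·π_5
  π_3 = 1/10·π_0 + 1/10·π_1 + 1/5·π_2 + 1/10·π_3 + 1/5·π_4 + 1/5·π_5
  π_4 = 3/10·π_0 + 1/10·π_1 + 1/5·π_2 + 3/10·π_3 + 1/10·π_4 + 1/5·π_5
  normalize: π_0 + π_1 + π_2 + π_3 + π_4 + π_5 = 1
Solving the linear system gives exactly π = [595/3299, 1715/13196, 1927/13196, 2027/13196, 661/3299, 2503/13196].

π = [0.1804, 0.1300, 0.1460, 0.1536, 0.2004, 0.1897]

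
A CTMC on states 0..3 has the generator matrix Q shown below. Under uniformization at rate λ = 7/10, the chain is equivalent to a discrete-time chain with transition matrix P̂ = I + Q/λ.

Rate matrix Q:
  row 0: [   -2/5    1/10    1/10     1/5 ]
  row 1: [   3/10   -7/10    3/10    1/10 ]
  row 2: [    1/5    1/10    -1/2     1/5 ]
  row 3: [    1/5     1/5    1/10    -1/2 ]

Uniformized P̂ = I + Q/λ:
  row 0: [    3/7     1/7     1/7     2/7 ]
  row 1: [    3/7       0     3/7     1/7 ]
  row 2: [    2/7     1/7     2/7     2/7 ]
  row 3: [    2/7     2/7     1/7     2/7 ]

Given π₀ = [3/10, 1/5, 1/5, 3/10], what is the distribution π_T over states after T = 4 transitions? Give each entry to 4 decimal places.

π = [0.3596, 0.1579, 0.2193, 0.2631]

t=0: π = [0.3000, 0.2000, 0.2000, 0.3000]
t=1: π = [0.3571, 0.1571, 0.2286, 0.2571]
t=2: π = [0.3592, 0.1571, 0.2204, 0.2633]
t=3: π = [0.3595, 0.1580, 0.2192, 0.2633]
t=4: π = [0.3596, 0.1579, 0.2193, 0.2631]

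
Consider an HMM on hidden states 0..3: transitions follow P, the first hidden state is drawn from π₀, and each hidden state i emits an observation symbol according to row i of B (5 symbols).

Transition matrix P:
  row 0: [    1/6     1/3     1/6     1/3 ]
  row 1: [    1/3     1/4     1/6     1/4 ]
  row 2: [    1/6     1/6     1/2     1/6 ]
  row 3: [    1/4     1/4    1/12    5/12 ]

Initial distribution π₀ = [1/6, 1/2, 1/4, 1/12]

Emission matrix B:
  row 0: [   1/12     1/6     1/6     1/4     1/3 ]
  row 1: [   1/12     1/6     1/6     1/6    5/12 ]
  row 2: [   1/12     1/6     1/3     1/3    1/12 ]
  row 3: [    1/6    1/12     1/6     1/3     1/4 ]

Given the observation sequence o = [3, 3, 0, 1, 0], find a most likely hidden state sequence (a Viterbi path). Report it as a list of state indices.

t=0: δ = [4.167e-02, 8.333e-02, 8.333e-02, 2.778e-02]  (obs o_0=3)
t=1: δ = [6.944e-03, 3.472e-03, 1.389e-02, 6.944e-03]  ψ = [1, 1, 2, 1]  (obs o_1=3)
t=2: δ = [1.929e-04, 1.929e-04, 5.787e-04, 4.823e-04]  ψ = [2, 0, 2, 3]  (obs o_2=0)
t=3: δ = [2.009e-05, 2.009e-05, 4.823e-05, 1.674e-05]  ψ = [3, 3, 2, 3]  (obs o_3=1)
t=4: δ = [6.698e-07, 6.698e-07, 2.009e-06, 1.340e-06]  ψ = [2, 2, 2, 2]  (obs o_4=0)
backtrack: best end state = 2; path = [2, 2, 2, 2, 2]

path = [2, 2, 2, 2, 2]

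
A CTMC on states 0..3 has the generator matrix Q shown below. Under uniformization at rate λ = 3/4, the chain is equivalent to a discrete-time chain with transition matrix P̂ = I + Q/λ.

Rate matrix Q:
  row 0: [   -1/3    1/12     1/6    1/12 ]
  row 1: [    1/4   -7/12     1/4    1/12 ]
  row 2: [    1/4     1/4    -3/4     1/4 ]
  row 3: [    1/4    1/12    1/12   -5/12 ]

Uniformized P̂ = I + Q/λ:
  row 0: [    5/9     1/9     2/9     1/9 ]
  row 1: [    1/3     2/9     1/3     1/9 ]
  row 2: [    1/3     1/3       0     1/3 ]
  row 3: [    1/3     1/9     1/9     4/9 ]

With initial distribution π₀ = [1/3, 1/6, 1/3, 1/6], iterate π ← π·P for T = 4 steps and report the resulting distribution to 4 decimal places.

t=0: π = [0.3333, 0.1667, 0.3333, 0.1667]
t=1: π = [0.4074, 0.2037, 0.1481, 0.2407]
t=2: π = [0.4239, 0.1667, 0.1852, 0.2243]
t=3: π = [0.4275, 0.1708, 0.1747, 0.2270]
t=4: π = [0.4283, 0.1689, 0.1772, 0.2256]

π = [0.4283, 0.1689, 0.1772, 0.2256]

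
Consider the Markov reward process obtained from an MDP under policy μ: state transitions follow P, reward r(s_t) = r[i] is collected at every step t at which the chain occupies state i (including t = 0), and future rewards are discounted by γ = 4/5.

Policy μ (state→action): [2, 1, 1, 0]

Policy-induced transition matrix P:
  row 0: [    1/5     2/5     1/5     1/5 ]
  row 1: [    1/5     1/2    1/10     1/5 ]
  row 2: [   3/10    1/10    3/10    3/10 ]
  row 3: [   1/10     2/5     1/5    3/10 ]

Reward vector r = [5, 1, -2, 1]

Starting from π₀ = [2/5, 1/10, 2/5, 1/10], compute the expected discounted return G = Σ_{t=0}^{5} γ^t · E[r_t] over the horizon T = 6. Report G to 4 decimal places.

t=0: π = [0.4000, 0.1000, 0.4000, 0.1000], E[r] = 1.4000, γ^t·E[r] = 1.400000, running G = 1.400000
t=1: π = [0.2300, 0.2900, 0.2300, 0.2500], E[r] = 1.2300, γ^t·E[r] = 0.984000, running G = 2.384000
t=2: π = [0.1980, 0.3600, 0.1940, 0.2480], E[r] = 1.2100, γ^t·E[r] = 0.774400, running G = 3.158400
t=3: π = [0.1946, 0.3778, 0.1834, 0.2442], E[r] = 1.2282, γ^t·E[r] = 0.628838, running G = 3.787238
t=4: π = [0.1939, 0.3828, 0.1806, 0.2428], E[r] = 1.2340, γ^t·E[r] = 0.505446, running G = 4.292685
t=5: π = [0.1938, 0.3841, 0.1798, 0.2423], E[r] = 1.2358, γ^t·E[r] = 0.404940, running G = 4.697625

G = 4.6976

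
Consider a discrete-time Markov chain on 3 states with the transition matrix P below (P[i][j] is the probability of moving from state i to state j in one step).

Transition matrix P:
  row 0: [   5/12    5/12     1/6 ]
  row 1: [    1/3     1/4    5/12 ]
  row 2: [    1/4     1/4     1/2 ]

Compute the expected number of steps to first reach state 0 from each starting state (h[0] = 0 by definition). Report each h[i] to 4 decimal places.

h = [0.0000, 3.3846, 3.6923]

First-step conditioning: h[0] = 0; for i ≠ 0, h[i] = 1 + Σ_k P[i][k]·h[k].
  h[1] = 1 + 1/4·h[1] + 5/12·h[2]
  h[2] = 1 + 1/4·h[1] + 1/2·h[2]
Solving the 2×2 linear system over states ≠ 0 gives exactly h = [0, 44/13, 48/13] (h[0] = 0 is the target).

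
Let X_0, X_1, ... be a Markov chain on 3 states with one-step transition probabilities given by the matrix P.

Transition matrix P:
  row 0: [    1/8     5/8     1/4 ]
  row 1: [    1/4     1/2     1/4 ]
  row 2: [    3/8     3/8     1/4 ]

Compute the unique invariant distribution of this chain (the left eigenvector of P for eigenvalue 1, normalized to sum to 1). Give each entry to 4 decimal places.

π = [0.2500, 0.5000, 0.2500]

Balance equations π_j = Σ_i π_i·P[i][j]:
  π_0 = 1/8·π_0 + 1/4·π_1 + 3/8·π_2
  π_1 = 5/8·π_0 + 1/2·π_1 + 3/8·π_2
  normalize: π_0 + π_1 + π_2 = 1
Solving the linear system gives exactly π = [1/4, 1/2, 1/4].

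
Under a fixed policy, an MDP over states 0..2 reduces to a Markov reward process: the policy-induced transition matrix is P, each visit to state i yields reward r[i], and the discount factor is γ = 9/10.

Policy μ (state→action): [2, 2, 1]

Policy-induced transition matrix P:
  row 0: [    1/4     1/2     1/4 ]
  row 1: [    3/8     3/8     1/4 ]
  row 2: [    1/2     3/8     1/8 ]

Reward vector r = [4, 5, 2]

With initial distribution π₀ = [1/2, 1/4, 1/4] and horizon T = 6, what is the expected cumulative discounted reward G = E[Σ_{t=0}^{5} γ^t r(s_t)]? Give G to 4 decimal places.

t=0: π = [0.5000, 0.2500, 0.2500], E[r] = 3.7500, γ^t·E[r] = 3.750000, running G = 3.750000
t=1: π = [0.3438, 0.4375, 0.2188], E[r] = 4.0000, γ^t·E[r] = 3.600000, running G = 7.350000
t=2: π = [0.3594, 0.4180, 0.2227], E[r] = 3.9727, γ^t·E[r] = 3.217852, running G = 10.567852
t=3: π = [0.3579, 0.4199, 0.2222], E[r] = 3.9756, γ^t·E[r] = 2.898202, running G = 13.466054
t=4: π = [0.3580, 0.4197, 0.2222], E[r] = 3.9753, γ^t·E[r] = 2.608182, running G = 16.074235
t=5: π = [0.3580, 0.4198, 0.2222], E[r] = 3.9753, γ^t·E[r] = 2.347382, running G = 18.421617

G = 18.4216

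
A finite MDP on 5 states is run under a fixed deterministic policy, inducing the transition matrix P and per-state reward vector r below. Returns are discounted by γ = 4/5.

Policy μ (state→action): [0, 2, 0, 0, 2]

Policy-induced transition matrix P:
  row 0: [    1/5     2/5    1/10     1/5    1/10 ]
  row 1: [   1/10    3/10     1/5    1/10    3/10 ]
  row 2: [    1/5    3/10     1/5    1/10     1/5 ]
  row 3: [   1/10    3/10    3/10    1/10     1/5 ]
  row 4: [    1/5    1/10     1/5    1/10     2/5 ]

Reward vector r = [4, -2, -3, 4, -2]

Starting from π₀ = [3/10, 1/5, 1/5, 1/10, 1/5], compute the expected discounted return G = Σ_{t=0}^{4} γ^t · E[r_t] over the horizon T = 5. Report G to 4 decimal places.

t=0: π = [0.3000, 0.2000, 0.2000, 0.1000, 0.2000], E[r] = 0.2000, γ^t·E[r] = 0.200000, running G = 0.200000
t=1: π = [0.1700, 0.2900, 0.1800, 0.1300, 0.2300], E[r] = -0.3800, γ^t·E[r] = -0.304000, running G = -0.104000
t=2: π = [0.1580, 0.2710, 0.1960, 0.1170, 0.2580], E[r] = -0.5460, γ^t·E[r] = -0.349440, running G = -0.453440
t=3: π = [0.1612, 0.2642, 0.1959, 0.1158, 0.2629], E[r] = -0.5339, γ^t·E[r] = -0.273357, running G = -0.726797
t=4: π = [0.1620, 0.2635, 0.1955, 0.1161, 0.2629], E[r] = -0.5267, γ^t·E[r] = -0.215753, running G = -0.942550

G = -0.9425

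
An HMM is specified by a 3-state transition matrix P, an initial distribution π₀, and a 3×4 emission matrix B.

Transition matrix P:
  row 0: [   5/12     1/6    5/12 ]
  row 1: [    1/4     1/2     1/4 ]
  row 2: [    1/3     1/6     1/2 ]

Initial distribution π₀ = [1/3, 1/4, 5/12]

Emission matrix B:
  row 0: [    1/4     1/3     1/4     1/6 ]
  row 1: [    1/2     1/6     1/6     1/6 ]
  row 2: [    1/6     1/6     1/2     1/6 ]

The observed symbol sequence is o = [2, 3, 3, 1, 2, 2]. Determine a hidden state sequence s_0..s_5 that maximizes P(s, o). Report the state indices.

path = [2, 2, 2, 0, 2, 2]

t=0: δ = [8.333e-02, 4.167e-02, 2.083e-01]  (obs o_0=2)
t=1: δ = [1.157e-02, 5.787e-03, 1.736e-02]  ψ = [2, 2, 2]  (obs o_1=3)
t=2: δ = [9.645e-04, 4.823e-04, 1.447e-03]  ψ = [2, 1, 2]  (obs o_2=3)
t=3: δ = [1.608e-04, 4.019e-05, 1.206e-04]  ψ = [2, 1, 2]  (obs o_3=1)
t=4: δ = [1.674e-05, 4.465e-06, 3.349e-05]  ψ = [0, 0, 0]  (obs o_4=2)
t=5: δ = [2.791e-06, 9.303e-07, 8.372e-06]  ψ = [2, 2, 2]  (obs o_5=2)
backtrack: best end state = 2; path = [2, 2, 2, 0, 2, 2]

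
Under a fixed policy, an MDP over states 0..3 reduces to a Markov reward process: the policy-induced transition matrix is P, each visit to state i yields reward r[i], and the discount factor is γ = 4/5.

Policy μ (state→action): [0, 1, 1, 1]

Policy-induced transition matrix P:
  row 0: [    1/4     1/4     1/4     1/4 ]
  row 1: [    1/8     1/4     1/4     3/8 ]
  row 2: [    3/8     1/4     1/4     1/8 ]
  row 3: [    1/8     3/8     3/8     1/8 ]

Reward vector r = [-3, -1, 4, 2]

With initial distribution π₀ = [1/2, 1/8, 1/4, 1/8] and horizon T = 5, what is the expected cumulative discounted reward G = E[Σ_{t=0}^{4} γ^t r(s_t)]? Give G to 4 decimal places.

t=0: π = [0.5000, 0.1250, 0.2500, 0.1250], E[r] = -0.3750, γ^t·E[r] = -0.375000, running G = -0.375000
t=1: π = [0.2500, 0.2656, 0.2656, 0.2188], E[r] = 0.4844, γ^t·E[r] = 0.387500, running G = 0.012500
t=2: π = [0.2227, 0.2773, 0.2773, 0.2227], E[r] = 0.6094, γ^t·E[r] = 0.390000, running G = 0.402500
t=3: π = [0.2222, 0.2778, 0.2778, 0.2222], E[r] = 0.6113, γ^t·E[r] = 0.313000, running G = 0.715500
t=4: π = [0.2222, 0.2778, 0.2778, 0.2222], E[r] = 0.6111, γ^t·E[r] = 0.250300, running G = 0.965800

G = 0.9658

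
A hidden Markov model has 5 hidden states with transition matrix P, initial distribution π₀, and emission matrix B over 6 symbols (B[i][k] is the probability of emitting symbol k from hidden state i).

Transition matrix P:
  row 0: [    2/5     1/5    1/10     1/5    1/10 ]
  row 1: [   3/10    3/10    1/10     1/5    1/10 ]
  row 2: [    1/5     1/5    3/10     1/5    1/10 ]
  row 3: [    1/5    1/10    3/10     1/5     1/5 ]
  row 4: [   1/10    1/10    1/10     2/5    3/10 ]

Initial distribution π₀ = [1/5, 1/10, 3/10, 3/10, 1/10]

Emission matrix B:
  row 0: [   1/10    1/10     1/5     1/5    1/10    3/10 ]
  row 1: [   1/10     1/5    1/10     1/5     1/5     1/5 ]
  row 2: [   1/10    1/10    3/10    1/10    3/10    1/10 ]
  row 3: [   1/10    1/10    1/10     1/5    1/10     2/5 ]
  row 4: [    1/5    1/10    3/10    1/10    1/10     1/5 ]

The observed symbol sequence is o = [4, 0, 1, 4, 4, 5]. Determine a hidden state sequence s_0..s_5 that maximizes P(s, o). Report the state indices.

path = [2, 2, 2, 2, 2, 3]

t=0: δ = [2.000e-02, 2.000e-02, 9.000e-02, 3.000e-02, 1.000e-02]  (obs o_0=4)
t=1: δ = [1.800e-03, 1.800e-03, 2.700e-03, 1.800e-03, 1.800e-03]  ψ = [2, 2, 2, 2, 2]  (obs o_1=0)
t=2: δ = [7.200e-05, 1.080e-04, 8.100e-05, 7.200e-05, 5.400e-05]  ψ = [0, 1, 2, 4, 4]  (obs o_2=1)
t=3: δ = [3.240e-06, 6.480e-06, 7.290e-06, 2.160e-06, 1.620e-06]  ψ = [1, 1, 2, 1, 4]  (obs o_3=4)
t=4: δ = [1.944e-07, 3.888e-07, 6.561e-07, 1.458e-07, 7.290e-08]  ψ = [1, 1, 2, 2, 2]  (obs o_4=4)
t=5: δ = [3.937e-08, 2.624e-08, 1.968e-08, 5.249e-08, 1.312e-08]  ψ = [2, 2, 2, 2, 2]  (obs o_5=5)
backtrack: best end state = 3; path = [2, 2, 2, 2, 2, 3]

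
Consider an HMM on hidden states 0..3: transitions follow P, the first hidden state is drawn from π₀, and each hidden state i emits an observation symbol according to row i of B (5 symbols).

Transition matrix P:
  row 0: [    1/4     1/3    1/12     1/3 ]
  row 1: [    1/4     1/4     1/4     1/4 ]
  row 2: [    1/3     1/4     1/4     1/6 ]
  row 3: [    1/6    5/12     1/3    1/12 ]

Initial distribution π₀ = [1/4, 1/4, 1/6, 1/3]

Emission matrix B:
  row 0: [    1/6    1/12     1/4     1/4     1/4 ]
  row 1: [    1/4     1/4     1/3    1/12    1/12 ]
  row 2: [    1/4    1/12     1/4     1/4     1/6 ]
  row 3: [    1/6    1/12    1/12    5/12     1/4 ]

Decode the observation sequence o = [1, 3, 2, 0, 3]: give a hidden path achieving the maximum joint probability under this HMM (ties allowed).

t=0: δ = [2.083e-02, 6.250e-02, 1.389e-02, 2.778e-02]  (obs o_0=1)
t=1: δ = [3.906e-03, 1.302e-03, 3.906e-03, 6.510e-03]  ψ = [1, 1, 1, 1]  (obs o_1=3)
t=2: δ = [3.255e-04, 9.042e-04, 5.425e-04, 1.085e-04]  ψ = [2, 3, 3, 0]  (obs o_2=2)
t=3: δ = [3.768e-05, 5.651e-05, 5.651e-05, 3.768e-05]  ψ = [1, 1, 1, 1]  (obs o_3=0)
t=4: δ = [4.710e-06, 1.308e-06, 3.532e-06, 5.887e-06]  ψ = [2, 3, 1, 1]  (obs o_4=3)
backtrack: best end state = 3; path = [1, 3, 1, 1, 3]

path = [1, 3, 1, 1, 3]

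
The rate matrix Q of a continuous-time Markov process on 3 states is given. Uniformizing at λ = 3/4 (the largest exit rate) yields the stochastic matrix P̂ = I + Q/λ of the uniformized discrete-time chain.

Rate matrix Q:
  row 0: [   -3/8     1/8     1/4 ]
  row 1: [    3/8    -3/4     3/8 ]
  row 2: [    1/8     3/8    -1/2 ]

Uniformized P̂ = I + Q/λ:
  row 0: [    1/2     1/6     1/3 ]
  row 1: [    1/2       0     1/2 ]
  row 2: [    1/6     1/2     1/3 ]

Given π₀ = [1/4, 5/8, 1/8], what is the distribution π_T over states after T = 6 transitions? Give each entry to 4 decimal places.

t=0: π = [0.2500, 0.6250, 0.1250]
t=1: π = [0.4583, 0.1042, 0.4375]
t=2: π = [0.3542, 0.2951, 0.3507]
t=3: π = [0.3831, 0.2344, 0.3825]
t=4: π = [0.3725, 0.2551, 0.3724]
t=5: π = [0.3759, 0.2483, 0.3759]
t=6: π = [0.3747, 0.2506, 0.3747]

π = [0.3747, 0.2506, 0.3747]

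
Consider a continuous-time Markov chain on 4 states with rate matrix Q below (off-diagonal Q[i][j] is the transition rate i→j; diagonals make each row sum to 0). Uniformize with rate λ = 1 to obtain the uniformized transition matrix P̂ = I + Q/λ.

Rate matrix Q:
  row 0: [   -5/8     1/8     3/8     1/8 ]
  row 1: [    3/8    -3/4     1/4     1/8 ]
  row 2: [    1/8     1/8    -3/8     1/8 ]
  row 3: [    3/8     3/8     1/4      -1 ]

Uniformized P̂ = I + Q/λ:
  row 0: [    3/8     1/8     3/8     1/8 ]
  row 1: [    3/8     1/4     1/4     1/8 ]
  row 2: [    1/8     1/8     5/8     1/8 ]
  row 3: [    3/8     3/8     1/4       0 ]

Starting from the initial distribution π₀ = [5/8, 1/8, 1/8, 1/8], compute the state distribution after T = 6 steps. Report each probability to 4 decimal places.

t=0: π = [0.6250, 0.1250, 0.1250, 0.1250]
t=1: π = [0.3438, 0.1719, 0.3750, 0.1094]
t=2: π = [0.2813, 0.1738, 0.4336, 0.1113]
t=3: π = [0.2666, 0.1746, 0.4478, 0.1111]
t=4: π = [0.2631, 0.1746, 0.4512, 0.1111]
t=5: π = [0.2622, 0.1746, 0.4521, 0.1111]
t=6: π = [0.2620, 0.1746, 0.4523, 0.1111]

π = [0.2620, 0.1746, 0.4523, 0.1111]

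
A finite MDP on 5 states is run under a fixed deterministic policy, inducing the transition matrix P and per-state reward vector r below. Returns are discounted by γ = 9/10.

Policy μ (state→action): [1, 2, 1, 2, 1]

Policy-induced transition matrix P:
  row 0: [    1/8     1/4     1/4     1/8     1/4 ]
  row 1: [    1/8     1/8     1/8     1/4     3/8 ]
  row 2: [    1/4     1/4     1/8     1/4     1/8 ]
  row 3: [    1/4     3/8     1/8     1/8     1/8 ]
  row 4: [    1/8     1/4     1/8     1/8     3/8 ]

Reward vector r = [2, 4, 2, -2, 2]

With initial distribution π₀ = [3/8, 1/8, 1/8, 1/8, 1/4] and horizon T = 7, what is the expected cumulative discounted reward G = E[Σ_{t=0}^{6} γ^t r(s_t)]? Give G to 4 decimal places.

G = 9.3562

t=0: π = [0.3750, 0.1250, 0.1250, 0.1250, 0.2500], E[r] = 1.7500, γ^t·E[r] = 1.750000, running G = 1.750000
t=1: π = [0.1563, 0.2500, 0.1719, 0.1563, 0.2656], E[r] = 1.8750, γ^t·E[r] = 1.687500, running G = 3.437500
t=2: π = [0.1660, 0.2383, 0.1445, 0.1777, 0.2734], E[r] = 1.7656, γ^t·E[r] = 1.430156, running G = 4.867656
t=3: π = [0.1653, 0.2424, 0.1458, 0.1729, 0.2737], E[r] = 1.7935, γ^t·E[r] = 1.307430, running G = 6.175086
t=4: π = [0.1648, 0.2413, 0.1457, 0.1735, 0.2747], E[r] = 1.7885, γ^t·E[r] = 1.173443, running G = 7.348530
t=5: π = [0.1649, 0.2415, 0.1456, 0.1734, 0.2746], E[r] = 1.7896, γ^t·E[r] = 1.056725, running G = 8.405255
t=6: π = [0.1649, 0.2415, 0.1456, 0.1734, 0.2746], E[r] = 1.7894, γ^t·E[r] = 0.950958, running G = 9.356213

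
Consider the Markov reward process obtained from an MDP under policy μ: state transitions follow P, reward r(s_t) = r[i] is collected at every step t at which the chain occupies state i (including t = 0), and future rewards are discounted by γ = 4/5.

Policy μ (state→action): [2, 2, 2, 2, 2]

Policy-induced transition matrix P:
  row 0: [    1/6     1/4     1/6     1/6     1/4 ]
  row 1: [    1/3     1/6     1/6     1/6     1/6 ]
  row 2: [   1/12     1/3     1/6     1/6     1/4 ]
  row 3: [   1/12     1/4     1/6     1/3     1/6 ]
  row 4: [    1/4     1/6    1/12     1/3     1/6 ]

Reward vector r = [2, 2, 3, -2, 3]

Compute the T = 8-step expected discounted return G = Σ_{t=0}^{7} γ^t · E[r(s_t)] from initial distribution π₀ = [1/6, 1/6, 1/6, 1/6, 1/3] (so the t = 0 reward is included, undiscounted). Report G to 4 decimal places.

G = 6.1753

t=0: π = [0.1667, 0.1667, 0.1667, 0.1667, 0.3333], E[r] = 1.8333, γ^t·E[r] = 1.833333, running G = 1.833333
t=1: π = [0.1944, 0.2222, 0.1389, 0.2500, 0.1944], E[r] = 1.3333, γ^t·E[r] = 1.066667, running G = 2.900000
t=2: π = [0.1875, 0.2269, 0.1505, 0.2407, 0.1944], E[r] = 1.3819, γ^t·E[r] = 0.884444, running G = 3.784444
t=3: π = [0.1881, 0.2274, 0.1505, 0.2392, 0.1948], E[r] = 1.3885, γ^t·E[r] = 0.710914, running G = 4.495358
t=4: π = [0.1883, 0.2274, 0.1504, 0.2390, 0.1949], E[r] = 1.3893, γ^t·E[r] = 0.569053, running G = 5.064412
t=5: π = [0.1883, 0.2274, 0.1504, 0.2390, 0.1949], E[r] = 1.3894, γ^t·E[r] = 0.455279, running G = 5.519691
t=6: π = [0.1883, 0.2273, 0.1504, 0.2390, 0.1949], E[r] = 1.3894, γ^t·E[r] = 0.364224, running G = 5.883915
t=7: π = [0.1883, 0.2273, 0.1504, 0.2390, 0.1949], E[r] = 1.3894, γ^t·E[r] = 0.291379, running G = 6.175294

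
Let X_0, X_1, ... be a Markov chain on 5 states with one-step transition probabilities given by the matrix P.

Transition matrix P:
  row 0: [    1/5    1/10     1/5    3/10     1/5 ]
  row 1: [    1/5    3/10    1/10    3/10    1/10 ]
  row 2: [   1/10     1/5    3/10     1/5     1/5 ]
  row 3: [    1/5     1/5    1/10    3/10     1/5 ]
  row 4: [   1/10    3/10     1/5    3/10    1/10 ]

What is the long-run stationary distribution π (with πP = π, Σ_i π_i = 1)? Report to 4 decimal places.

π = [0.1672, 0.2216, 0.1661, 0.2834, 0.1617]

Balance equations π_j = Σ_i π_i·P[i][j]:
  π_0 = 1/5·π_0 + 1/5·π_1 + 1/10·π_2 + 1/5·π_3 + 1/10·π_4
  π_1 = 1/10·π_0 + 3/10·π_1 + 1/5·π_2 + 1/5·π_3 + 3/10·π_4
  π_2 = 1/5·π_0 + 1/10·π_1 + 3/10·π_2 + 1/10·π_3 + 1/5·π_4
  π_3 = 3/10·π_0 + 3/10·π_1 + 1/5·π_2 + 3/10·π_3 + 3/10·π_4
  normalize: π_0 + π_1 + π_2 + π_3 + π_4 = 1
Solving the linear system gives exactly π = [452/2703, 599/2703, 449/2703, 766/2703, 437/2703].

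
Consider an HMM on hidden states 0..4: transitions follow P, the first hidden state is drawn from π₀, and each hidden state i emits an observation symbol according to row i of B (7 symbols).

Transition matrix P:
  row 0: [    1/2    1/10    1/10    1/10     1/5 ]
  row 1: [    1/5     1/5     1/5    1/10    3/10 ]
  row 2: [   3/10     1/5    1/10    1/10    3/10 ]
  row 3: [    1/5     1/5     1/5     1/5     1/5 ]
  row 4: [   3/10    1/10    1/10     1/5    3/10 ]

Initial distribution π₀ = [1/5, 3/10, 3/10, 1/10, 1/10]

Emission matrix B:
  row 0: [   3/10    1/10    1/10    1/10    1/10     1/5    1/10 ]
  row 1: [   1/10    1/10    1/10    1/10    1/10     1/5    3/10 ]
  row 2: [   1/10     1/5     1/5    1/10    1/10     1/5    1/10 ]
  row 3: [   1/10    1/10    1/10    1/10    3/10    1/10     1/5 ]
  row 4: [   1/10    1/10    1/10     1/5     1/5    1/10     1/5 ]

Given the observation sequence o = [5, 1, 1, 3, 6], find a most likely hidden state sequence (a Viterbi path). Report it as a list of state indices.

t=0: δ = [4.000e-02, 6.000e-02, 6.000e-02, 1.000e-02, 1.000e-02]  (obs o_0=5)
t=1: δ = [2.000e-03, 1.200e-03, 2.400e-03, 6.000e-04, 1.800e-03]  ψ = [0, 1, 1, 1, 1]  (obs o_1=1)
t=2: δ = [1.000e-04, 4.800e-05, 4.800e-05, 3.600e-05, 7.200e-05]  ψ = [0, 2, 1, 4, 2]  (obs o_2=1)
t=3: δ = [5.000e-06, 1.000e-06, 1.000e-06, 1.440e-06, 4.320e-06]  ψ = [0, 0, 0, 4, 4]  (obs o_3=3)
t=4: δ = [2.500e-07, 1.500e-07, 5.000e-08, 1.728e-07, 2.592e-07]  ψ = [0, 0, 0, 4, 4]  (obs o_4=6)
backtrack: best end state = 4; path = [1, 2, 4, 4, 4]

path = [1, 2, 4, 4, 4]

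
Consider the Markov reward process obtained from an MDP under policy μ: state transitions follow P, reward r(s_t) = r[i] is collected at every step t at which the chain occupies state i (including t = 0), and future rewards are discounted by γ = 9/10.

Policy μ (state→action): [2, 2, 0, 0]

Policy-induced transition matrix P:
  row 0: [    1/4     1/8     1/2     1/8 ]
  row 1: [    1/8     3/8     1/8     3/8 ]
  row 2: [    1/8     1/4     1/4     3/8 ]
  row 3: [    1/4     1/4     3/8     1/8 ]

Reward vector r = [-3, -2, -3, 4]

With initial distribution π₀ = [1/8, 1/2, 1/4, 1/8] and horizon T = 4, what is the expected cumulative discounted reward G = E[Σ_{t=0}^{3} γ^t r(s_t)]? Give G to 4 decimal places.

t=0: π = [0.1250, 0.5000, 0.2500, 0.1250], E[r] = -1.6250, γ^t·E[r] = -1.625000, running G = -1.625000
t=1: π = [0.1563, 0.2969, 0.2344, 0.3125], E[r] = -0.5156, γ^t·E[r] = -0.464063, running G = -2.089063
t=2: π = [0.1836, 0.2676, 0.2910, 0.2578], E[r] = -0.9277, γ^t·E[r] = -0.751465, running G = -2.840527
t=3: π = [0.1802, 0.2605, 0.2947, 0.2646], E[r] = -0.8870, γ^t·E[r] = -0.646596, running G = -3.487123

G = -3.4871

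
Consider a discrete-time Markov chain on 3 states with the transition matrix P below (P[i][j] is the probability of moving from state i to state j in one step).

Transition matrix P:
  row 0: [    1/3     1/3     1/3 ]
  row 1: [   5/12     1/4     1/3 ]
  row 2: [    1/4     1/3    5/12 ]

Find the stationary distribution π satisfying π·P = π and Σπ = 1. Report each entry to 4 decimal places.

Balance equations π_j = Σ_i π_i·P[i][j]:
  π_0 = 1/3·π_0 + 5/12·π_1 + 1/4·π_2
  π_1 = 1/3·π_0 + 1/4·π_1 + 1/3·π_2
  normalize: π_0 + π_1 + π_2 = 1
Solving the linear system gives exactly π = [47/143, 4/13, 4/11].

π = [0.3287, 0.3077, 0.3636]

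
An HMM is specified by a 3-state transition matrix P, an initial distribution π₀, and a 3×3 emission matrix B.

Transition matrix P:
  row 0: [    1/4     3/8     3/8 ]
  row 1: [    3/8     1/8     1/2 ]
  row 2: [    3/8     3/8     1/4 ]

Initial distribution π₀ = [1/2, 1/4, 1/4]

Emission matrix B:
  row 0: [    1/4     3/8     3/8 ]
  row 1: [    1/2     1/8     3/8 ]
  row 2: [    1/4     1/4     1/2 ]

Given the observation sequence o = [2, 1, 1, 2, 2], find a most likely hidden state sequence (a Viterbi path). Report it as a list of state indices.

path = [0, 2, 0, 1, 2]

t=0: δ = [1.875e-01, 9.375e-02, 1.250e-01]  (obs o_0=2)
t=1: δ = [1.758e-02, 8.789e-03, 1.758e-02]  ψ = [0, 0, 0]  (obs o_1=1)
t=2: δ = [2.472e-03, 8.240e-04, 1.648e-03]  ψ = [2, 0, 0]  (obs o_2=1)
t=3: δ = [2.317e-04, 3.476e-04, 4.635e-04]  ψ = [0, 0, 0]  (obs o_3=2)
t=4: δ = [6.518e-05, 6.518e-05, 8.690e-05]  ψ = [2, 2, 1]  (obs o_4=2)
backtrack: best end state = 2; path = [0, 2, 0, 1, 2]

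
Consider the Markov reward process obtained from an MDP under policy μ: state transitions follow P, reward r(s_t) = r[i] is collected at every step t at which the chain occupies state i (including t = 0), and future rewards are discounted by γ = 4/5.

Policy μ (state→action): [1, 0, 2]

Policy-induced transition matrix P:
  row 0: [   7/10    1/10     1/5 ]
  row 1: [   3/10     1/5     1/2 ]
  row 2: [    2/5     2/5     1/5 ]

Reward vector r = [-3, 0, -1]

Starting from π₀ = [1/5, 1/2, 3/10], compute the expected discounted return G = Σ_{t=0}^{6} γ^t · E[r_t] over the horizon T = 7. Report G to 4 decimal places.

G = -6.1225

t=0: π = [0.2000, 0.5000, 0.3000], E[r] = -0.9000, γ^t·E[r] = -0.900000, running G = -0.900000
t=1: π = [0.4100, 0.2400, 0.3500], E[r] = -1.5800, γ^t·E[r] = -1.264000, running G = -2.164000
t=2: π = [0.4990, 0.2290, 0.2720], E[r] = -1.7690, γ^t·E[r] = -1.132160, running G = -3.296160
t=3: π = [0.5268, 0.2045, 0.2687], E[r] = -1.8491, γ^t·E[r] = -0.946739, running G = -4.242899
t=4: π = [0.5376, 0.2011, 0.2614], E[r] = -1.8741, γ^t·E[r] = -0.767640, running G = -5.010539
t=5: π = [0.5412, 0.1985, 0.2603], E[r] = -1.8838, γ^t·E[r] = -0.617294, running G = -5.627832
t=6: π = [0.5425, 0.1979, 0.2596], E[r] = -1.8871, γ^t·E[r] = -0.494680, running G = -6.122512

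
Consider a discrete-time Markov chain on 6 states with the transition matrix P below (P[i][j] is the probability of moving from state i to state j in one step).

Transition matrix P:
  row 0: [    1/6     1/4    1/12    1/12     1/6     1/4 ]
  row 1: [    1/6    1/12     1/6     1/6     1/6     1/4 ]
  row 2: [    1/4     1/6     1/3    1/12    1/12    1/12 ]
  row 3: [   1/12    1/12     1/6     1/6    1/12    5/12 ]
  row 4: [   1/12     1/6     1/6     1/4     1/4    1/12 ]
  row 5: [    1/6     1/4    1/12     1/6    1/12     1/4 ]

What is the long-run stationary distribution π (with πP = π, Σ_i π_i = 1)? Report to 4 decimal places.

Balance equations π_j = Σ_i π_i·P[i][j]:
  π_0 = 1/6·π_0 + 1/6·π_1 + 1/4·π_2 + 1/12·π_3 + 1/12·π_4 + 1/6·π_5
  π_1 = 1/4·π_0 + 1/12·π_1 + 1/6·π_2 + 1/12·π_3 + 1/6·π_4 + 1/4·π_5
  π_2 = 1/12·π_0 + 1/6·π_1 + 1/3·π_2 + 1/6·π_3 + 1/6·π_4 + 1/12·π_5
  π_3 = 1/12·π_0 + 1/6·π_1 + 1/12·π_2 + 1/6·π_3 + 1/4·π_4 + 1/6·π_5
  π_4 = 1/6·π_0 + 1/6·π_1 + 1/12·π_2 + 1/12·π_3 + 1/4·π_4 + 1/12·π_5
  normalize: π_0 + π_1 + π_2 + π_3 + π_4 + π_5 = 1
Solving the linear system gives exactly π = [14577/93158, 615/3583, 30135/186316, 14087/93158, 24745/186316, 10532/46579].

π = [0.1565, 0.1716, 0.1617, 0.1512, 0.1328, 0.2261]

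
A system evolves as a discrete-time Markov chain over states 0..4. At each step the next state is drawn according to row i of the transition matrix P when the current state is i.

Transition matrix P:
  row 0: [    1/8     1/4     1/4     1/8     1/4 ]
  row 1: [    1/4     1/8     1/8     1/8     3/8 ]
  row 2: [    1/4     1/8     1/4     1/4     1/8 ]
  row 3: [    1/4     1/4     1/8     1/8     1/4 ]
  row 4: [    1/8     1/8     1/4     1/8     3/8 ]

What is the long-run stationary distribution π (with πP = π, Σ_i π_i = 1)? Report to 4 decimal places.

Balance equations π_j = Σ_i π_i·P[i][j]:
  π_0 = 1/8·π_0 + 1/4·π_1 + 1/4·π_2 + 1/4·π_3 + 1/8·π_4
  π_1 = 1/4·π_0 + 1/8·π_1 + 1/8·π_2 + 1/4·π_3 + 1/8·π_4
  π_2 = 1/4·π_0 + 1/8·π_1 + 1/4·π_2 + 1/8·π_3 + 1/4·π_4
  π_3 = 1/8·π_0 + 1/8·π_1 + 1/4·π_2 + 1/8·π_3 + 1/8·π_4
  normalize: π_0 + π_1 + π_2 + π_3 + π_4 = 1
Solving the linear system gives exactly π = [393/2056, 345/2056, 54/257, 311/2056, 575/2056].

π = [0.1911, 0.1678, 0.2101, 0.1513, 0.2797]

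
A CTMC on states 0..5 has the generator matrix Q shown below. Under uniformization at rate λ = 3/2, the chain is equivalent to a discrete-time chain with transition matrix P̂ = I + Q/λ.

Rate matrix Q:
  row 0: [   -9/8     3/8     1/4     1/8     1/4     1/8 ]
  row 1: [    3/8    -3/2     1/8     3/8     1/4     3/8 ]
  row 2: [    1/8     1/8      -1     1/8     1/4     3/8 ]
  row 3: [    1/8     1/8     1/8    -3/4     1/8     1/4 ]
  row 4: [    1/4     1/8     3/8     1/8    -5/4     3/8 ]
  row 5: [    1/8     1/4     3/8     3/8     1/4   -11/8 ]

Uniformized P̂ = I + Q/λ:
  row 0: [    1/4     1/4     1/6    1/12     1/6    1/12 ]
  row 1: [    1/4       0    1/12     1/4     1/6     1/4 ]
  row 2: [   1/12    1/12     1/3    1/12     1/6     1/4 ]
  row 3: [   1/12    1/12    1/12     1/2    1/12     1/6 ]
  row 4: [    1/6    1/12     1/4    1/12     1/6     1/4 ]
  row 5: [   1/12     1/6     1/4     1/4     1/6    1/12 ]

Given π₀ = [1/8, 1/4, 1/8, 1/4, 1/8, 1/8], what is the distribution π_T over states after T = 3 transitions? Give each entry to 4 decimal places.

t=0: π = [0.1250, 0.2500, 0.1250, 0.2500, 0.1250, 0.1250]
t=1: π = [0.1563, 0.0938, 0.1667, 0.2500, 0.1458, 0.1875]
t=2: π = [0.1372, 0.1172, 0.1936, 0.2344, 0.1458, 0.1719]
t=3: π = [0.1379, 0.1107, 0.1961, 0.2292, 0.1471, 0.1790]

π = [0.1379, 0.1107, 0.1961, 0.2292, 0.1471, 0.1790]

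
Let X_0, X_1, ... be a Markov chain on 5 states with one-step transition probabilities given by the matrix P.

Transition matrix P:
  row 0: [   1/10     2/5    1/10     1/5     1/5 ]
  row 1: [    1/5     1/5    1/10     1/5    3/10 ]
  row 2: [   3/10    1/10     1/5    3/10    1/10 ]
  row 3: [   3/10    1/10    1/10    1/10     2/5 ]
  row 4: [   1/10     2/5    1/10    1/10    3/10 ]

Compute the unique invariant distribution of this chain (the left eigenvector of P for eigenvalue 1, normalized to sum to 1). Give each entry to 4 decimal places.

π = [0.1820, 0.2639, 0.1111, 0.1668, 0.2763]

Balance equations π_j = Σ_i π_i·P[i][j]:
  π_0 = 1/10·π_0 + 1/5·π_1 + 3/10·π_2 + 3/10·π_3 + 1/10·π_4
  π_1 = 2/5·π_0 + 1/5·π_1 + 1/10·π_2 + 1/10·π_3 + 2/5·π_4
  π_2 = 1/10·π_0 + 1/10·π_1 + 1/5·π_2 + 1/10·π_3 + 1/10·π_4
  π_3 = 1/5·π_0 + 1/5·π_1 + 3/10·π_2 + 1/10·π_3 + 1/10·π_4
  normalize: π_0 + π_1 + π_2 + π_3 + π_4 = 1
Solving the linear system gives exactly π = [220/1209, 319/1209, 1/9, 605/3627, 334/1209].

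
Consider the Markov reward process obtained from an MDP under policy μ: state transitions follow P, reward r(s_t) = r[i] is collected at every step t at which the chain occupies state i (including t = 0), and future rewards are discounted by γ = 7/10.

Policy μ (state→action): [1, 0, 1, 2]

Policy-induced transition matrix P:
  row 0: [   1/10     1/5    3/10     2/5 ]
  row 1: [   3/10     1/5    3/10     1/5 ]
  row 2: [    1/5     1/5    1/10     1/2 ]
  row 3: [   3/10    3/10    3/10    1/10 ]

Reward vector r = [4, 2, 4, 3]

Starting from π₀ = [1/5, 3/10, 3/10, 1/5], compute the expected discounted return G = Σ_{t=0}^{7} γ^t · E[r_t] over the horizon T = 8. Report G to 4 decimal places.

t=0: π = [0.2000, 0.3000, 0.3000, 0.2000], E[r] = 3.2000, γ^t·E[r] = 3.200000, running G = 3.200000
t=1: π = [0.2300, 0.2200, 0.2400, 0.3100], E[r] = 3.2500, γ^t·E[r] = 2.275000, running G = 5.475000
t=2: π = [0.2300, 0.2310, 0.2520, 0.2870], E[r] = 3.2510, γ^t·E[r] = 1.592990, running G = 7.067990
t=3: π = [0.2288, 0.2287, 0.2496, 0.2929], E[r] = 3.2497, γ^t·E[r] = 1.114647, running G = 8.182637
t=4: π = [0.2293, 0.2293, 0.2501, 0.2914], E[r] = 3.2501, γ^t·E[r] = 0.780342, running G = 8.962979
t=5: π = [0.2291, 0.2291, 0.2500, 0.2917], E[r] = 3.2500, γ^t·E[r] = 0.546225, running G = 9.509204
t=6: π = [0.2292, 0.2292, 0.2500, 0.2916], E[r] = 3.2500, γ^t·E[r] = 0.382360, running G = 9.891564
t=7: π = [0.2292, 0.2292, 0.2500, 0.2917], E[r] = 3.2500, γ^t·E[r] = 0.267651, running G = 10.159215

G = 10.1592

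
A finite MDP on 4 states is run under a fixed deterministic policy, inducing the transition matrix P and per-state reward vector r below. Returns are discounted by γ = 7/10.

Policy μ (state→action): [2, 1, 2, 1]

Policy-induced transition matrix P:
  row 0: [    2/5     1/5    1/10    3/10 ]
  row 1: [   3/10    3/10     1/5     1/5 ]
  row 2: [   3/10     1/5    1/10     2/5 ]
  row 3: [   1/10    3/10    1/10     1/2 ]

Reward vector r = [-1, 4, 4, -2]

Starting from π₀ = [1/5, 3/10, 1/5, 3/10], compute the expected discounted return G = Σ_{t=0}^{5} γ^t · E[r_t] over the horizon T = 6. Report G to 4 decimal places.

G = 2.3406

t=0: π = [0.2000, 0.3000, 0.2000, 0.3000], E[r] = 1.2000, γ^t·E[r] = 1.200000, running G = 1.200000
t=1: π = [0.2600, 0.2600, 0.1300, 0.3500], E[r] = 0.6000, γ^t·E[r] = 0.420000, running G = 1.620000
t=2: π = [0.2560, 0.2610, 0.1260, 0.3570], E[r] = 0.5780, γ^t·E[r] = 0.283220, running G = 1.903220
t=3: π = [0.2542, 0.2618, 0.1261, 0.3579], E[r] = 0.5816, γ^t·E[r] = 0.199489, running G = 2.102709
t=4: π = [0.2538, 0.2620, 0.1262, 0.3580], E[r] = 0.5827, γ^t·E[r] = 0.139916, running G = 2.242625
t=5: π = [0.2538, 0.2620, 0.1262, 0.3580], E[r] = 0.5830, γ^t·E[r] = 0.097977, running G = 2.340601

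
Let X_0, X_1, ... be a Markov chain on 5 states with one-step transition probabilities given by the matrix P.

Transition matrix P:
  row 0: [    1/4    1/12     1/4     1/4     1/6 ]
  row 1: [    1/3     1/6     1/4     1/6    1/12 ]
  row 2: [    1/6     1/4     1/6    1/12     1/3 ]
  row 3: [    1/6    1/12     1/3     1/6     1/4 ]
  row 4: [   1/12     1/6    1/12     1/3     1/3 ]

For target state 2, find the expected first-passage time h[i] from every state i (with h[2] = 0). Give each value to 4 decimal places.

h = [4.2659, 4.2153, 0.0000, 4.0010, 5.0876]

First-step conditioning: h[2] = 0; for i ≠ 2, h[i] = 1 + Σ_k P[i][k]·h[k].
  h[0] = 1 + 1/4·h[0] + 1/12·h[1] + 1/4·h[3] + 1/6·h[4]
  h[1] = 1 + 1/3·h[0] + 1/6·h[1] + 1/6·h[3] + 1/12·h[4]
  h[3] = 1 + 1/6·h[0] + 1/12·h[1] + 1/6·h[3] + 1/4·h[4]
  h[4] = 1 + 1/12·h[0] + 1/6·h[1] + 1/3·h[3] + 1/3·h[4]
Solving the 4×4 linear system over states ≠ 2 gives exactly h = [17196/4031, 16992/4031, 0, 16128/4031, 20508/4031] (h[2] = 0 is the target).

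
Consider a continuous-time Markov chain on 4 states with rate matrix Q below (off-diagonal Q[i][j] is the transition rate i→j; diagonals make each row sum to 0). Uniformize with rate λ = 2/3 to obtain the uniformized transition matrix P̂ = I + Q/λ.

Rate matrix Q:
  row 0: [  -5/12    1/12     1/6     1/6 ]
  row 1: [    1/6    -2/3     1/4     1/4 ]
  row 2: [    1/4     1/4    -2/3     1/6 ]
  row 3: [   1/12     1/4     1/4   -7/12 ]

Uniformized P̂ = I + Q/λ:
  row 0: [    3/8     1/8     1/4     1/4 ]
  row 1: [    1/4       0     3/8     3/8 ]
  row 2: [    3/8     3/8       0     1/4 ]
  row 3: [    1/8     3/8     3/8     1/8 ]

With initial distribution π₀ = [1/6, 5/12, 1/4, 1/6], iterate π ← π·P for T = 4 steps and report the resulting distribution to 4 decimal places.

π = [0.2856, 0.2229, 0.2459, 0.2456]

t=0: π = [0.1667, 0.4167, 0.2500, 0.1667]
t=1: π = [0.2813, 0.1771, 0.2604, 0.2813]
t=2: π = [0.2826, 0.2383, 0.2422, 0.2370]
t=3: π = [0.2860, 0.2150, 0.2489, 0.2502]
t=4: π = [0.2856, 0.2229, 0.2459, 0.2456]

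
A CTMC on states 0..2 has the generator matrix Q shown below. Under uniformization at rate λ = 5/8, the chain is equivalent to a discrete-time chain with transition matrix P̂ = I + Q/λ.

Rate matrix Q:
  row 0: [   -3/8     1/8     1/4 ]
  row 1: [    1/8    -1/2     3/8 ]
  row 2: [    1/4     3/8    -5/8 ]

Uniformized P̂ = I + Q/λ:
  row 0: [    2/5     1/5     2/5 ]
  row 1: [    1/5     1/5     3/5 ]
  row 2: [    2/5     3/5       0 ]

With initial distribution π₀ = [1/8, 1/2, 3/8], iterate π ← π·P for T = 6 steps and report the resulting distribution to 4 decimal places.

π = [0.3334, 0.3336, 0.3329]

t=0: π = [0.1250, 0.5000, 0.3750]
t=1: π = [0.3000, 0.3500, 0.3500]
t=2: π = [0.3300, 0.3400, 0.3300]
t=3: π = [0.3320, 0.3320, 0.3360]
t=4: π = [0.3336, 0.3344, 0.3320]
t=5: π = [0.3331, 0.3328, 0.3341]
t=6: π = [0.3334, 0.3336, 0.3329]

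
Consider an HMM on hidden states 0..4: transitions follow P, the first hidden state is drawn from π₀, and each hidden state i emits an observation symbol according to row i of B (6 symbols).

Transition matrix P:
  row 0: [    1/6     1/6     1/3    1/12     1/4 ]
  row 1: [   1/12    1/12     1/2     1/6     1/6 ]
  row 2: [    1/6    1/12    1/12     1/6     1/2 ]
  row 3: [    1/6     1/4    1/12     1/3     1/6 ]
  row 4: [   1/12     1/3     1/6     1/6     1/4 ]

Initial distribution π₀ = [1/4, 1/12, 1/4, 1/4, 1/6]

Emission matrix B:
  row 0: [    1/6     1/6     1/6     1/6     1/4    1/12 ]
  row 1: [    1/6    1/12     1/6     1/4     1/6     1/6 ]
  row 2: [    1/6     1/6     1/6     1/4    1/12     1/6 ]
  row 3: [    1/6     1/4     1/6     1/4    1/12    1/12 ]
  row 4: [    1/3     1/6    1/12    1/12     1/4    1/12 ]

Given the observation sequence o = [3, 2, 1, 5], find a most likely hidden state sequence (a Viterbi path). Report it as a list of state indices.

t=0: δ = [4.167e-02, 2.083e-02, 6.250e-02, 6.250e-02, 1.389e-02]  (obs o_0=3)
t=1: δ = [1.736e-03, 2.604e-03, 2.315e-03, 3.472e-03, 2.604e-03]  ψ = [2, 3, 0, 3, 2]  (obs o_1=2)
t=2: δ = [9.645e-05, 7.234e-05, 2.170e-04, 2.894e-04, 1.929e-04]  ψ = [3, 3, 1, 3, 2]  (obs o_2=1)
t=3: δ = [4.019e-06, 1.206e-05, 6.028e-06, 8.038e-06, 9.042e-06]  ψ = [3, 3, 1, 3, 2]  (obs o_3=5)
backtrack: best end state = 1; path = [3, 3, 3, 1]

path = [3, 3, 3, 1]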